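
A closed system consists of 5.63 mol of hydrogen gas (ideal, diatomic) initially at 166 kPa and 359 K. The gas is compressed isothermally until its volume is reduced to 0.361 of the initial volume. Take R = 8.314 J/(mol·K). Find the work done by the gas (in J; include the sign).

-17100 J

V₁ = nRT₁/P₁ = 5.63×8.314×359/166 = 101 L.
Isothermal: T stays 359 K; PV = const ⇒ V₂ = 36.5 L, P₂ = 460 kPa.
W = nRT ln(V₂/V₁) = 5.63×8.314×359×ln(0.361) = -17100 J.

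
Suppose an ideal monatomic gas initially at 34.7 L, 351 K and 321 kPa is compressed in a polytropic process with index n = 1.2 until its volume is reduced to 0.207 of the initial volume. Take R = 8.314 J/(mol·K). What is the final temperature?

481 K

Polytropic n=1.2: T₂ = T₁(V₁/V₂)^(n−1) = 351×(4.83)^0.20 = 481 K; P₂ = P₁(V₁/V₂)^n = 2120 kPa.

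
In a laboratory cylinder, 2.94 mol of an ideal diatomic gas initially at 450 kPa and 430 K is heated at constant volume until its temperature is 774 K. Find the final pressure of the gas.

V₁ = nRT₁/P₁ = 2.94×8.314×430/450 = 23.4 L.
Isochoric: V stays 23.4 L; P/T = const ⇒ T₂ = 774 K, P₂ = 810 kPa.

810 kPa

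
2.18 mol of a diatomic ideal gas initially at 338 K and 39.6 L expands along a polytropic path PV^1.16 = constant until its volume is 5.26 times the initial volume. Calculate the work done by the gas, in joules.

8930 J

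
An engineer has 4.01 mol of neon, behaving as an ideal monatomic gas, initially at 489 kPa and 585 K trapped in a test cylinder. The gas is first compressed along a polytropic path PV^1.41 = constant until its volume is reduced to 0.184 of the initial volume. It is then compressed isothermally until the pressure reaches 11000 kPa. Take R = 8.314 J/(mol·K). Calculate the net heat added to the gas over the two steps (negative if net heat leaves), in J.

-46700 J

V₁ = nRT₁/P₁ = 4.01×8.314×585/489 = 39.9 L.
Step 1 — Polytropic n=1.41: T₂ = T₁(V₁/V₂)^(n−1) = 585×(5.43)^0.41 = 1170 K; P₂ = P₁(V₁/V₂)^n = 5320 kPa.
W = (P₁V₁−P₂V₂)/(n−1) = (489×39.9−5320×7.34)/0.41 = -47700 J.
ΔU = nCvΔT = 4.01×12.5×(1170−585) = 29300 J.
Q = ΔU + W = -18300 J.
State after step 1: P = 5320 kPa, V = 7.34 L, T = 1170 K.
Step 2 — Isothermal: T stays 1170 K; PV = const ⇒ V₂ = 3.55 L, P₂ = 11000 kPa.
ΔU = 0 (ideal gas, T constant).
W = nRT ln(V₂/V₁) = 4.01×8.314×1170×ln(0.484) = -28400 J.
Q = ΔU + W = -28400 J.
Net over both steps: W = -76000 J, Q = -46700 J, ΔU = 29300 J.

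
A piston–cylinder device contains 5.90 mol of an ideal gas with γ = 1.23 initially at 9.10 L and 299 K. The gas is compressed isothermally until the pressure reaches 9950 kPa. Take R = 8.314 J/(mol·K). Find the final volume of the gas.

1.47 L

P₁ = nRT₁/V₁ = 5.90×8.314×299/9.10 = 1610 kPa.
Isothermal: T stays 299 K; PV = const ⇒ V₂ = 1.47 L, P₂ = 9950 kPa.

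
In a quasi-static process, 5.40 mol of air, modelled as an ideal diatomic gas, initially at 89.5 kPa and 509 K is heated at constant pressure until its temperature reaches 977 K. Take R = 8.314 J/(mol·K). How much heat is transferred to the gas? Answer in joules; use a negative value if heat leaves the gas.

73500 J

V₁ = nRT₁/P₁ = 5.40×8.314×509/89.5 = 255 L.
Isobaric: P stays 89.5 kPa; V/T = const ⇒ T₂ = 977 K, V₂ = 490 L.
W = PΔV = 89.5×(490−255) kPa·L = 21000 J.
ΔU = nCvΔT = 5.40×20.8×(977−509) = 52500 J.
Q = ΔU + W = nCpΔT = 73500 J.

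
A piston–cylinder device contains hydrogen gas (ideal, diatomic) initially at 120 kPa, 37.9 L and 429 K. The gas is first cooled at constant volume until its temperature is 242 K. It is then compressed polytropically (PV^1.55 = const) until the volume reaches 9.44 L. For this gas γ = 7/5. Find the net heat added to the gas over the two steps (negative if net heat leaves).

n = P₁V₁/(RT₁) = 120×37.9/(8.314×429) = 1.28 mol.
Step 1 — Isochoric: V stays 37.9 L; P/T = const ⇒ T₂ = 242 K, P₂ = 67.7 kPa.
W = 0 (no volume change).
ΔU = nCvΔT = 1.28×20.8×(242−429) = -4960 J.
Q = ΔU = -4960 J.
State after step 1: P = 67.7 kPa, V = 37.9 L, T = 242 K.
Step 2 — Polytropic n=1.55: T₂ = T₁(V₁/V₂)^(n−1) = 242×(4.01)^0.55 = 520 K; P₂ = P₁(V₁/V₂)^n = 584 kPa.
W = (P₁V₁−P₂V₂)/(n−1) = (67.7×37.9−584×9.44)/0.55 = -5350 J.
ΔU = nCvΔT = 1.28×20.8×(520−242) = 7360 J.
Q = ΔU + W = 2010 J.
Net over both steps: W = -5350 J, Q = -2950 J, ΔU = 2410 J.

-2950 J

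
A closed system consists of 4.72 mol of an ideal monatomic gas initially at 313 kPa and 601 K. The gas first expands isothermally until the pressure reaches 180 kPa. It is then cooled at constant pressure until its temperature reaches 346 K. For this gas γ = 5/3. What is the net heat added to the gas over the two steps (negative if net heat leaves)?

-12000 J

V₁ = nRT₁/P₁ = 4.72×8.314×601/313 = 75.3 L.
Step 1 — Isothermal: T stays 601 K; PV = const ⇒ V₂ = 131 L, P₂ = 180 kPa.
ΔU = 0 (ideal gas, T constant).
W = nRT ln(V₂/V₁) = 4.72×8.314×601×ln(1.74) = 13000 J.
Q = ΔU + W = 13000 J.
State after step 1: P = 180 kPa, V = 131 L, T = 601 K.
Step 2 — Isobaric: P stays 180 kPa; V/T = const ⇒ T₂ = 346 K, V₂ = 75.4 L.
W = PΔV = 180×(75.4−131) kPa·L = -10000 J.
ΔU = nCvΔT = 4.72×12.5×(346−601) = -15000 J.
Q = ΔU + W = nCpΔT = -25000 J.
Net over both steps: W = 3040 J, Q = -12000 J, ΔU = -15000 J.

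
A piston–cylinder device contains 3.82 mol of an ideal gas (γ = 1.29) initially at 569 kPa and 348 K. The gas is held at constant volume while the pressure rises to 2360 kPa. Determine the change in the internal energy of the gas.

V₁ = nRT₁/P₁ = 3.82×8.314×348/569 = 19.4 L.
Isochoric: V stays 19.4 L; P/T = const ⇒ T₂ = 1440 K, P₂ = 2360 kPa.
For an ideal gas ΔU = nCvΔT with Cv = R/(γ−1) = 28.7 J/(mol·K).
ΔU = 3.82×28.7×(1440−348) = 120000 J.

120000 J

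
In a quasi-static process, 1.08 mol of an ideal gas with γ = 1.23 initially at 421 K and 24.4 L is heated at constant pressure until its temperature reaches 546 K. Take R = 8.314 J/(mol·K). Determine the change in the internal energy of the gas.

P₁ = nRT₁/V₁ = 1.08×8.314×421/24.4 = 155 kPa.
Isobaric: P stays 155 kPa; V/T = const ⇒ T₂ = 546 K, V₂ = 31.6 L.
For an ideal gas ΔU = nCvΔT with Cv = R/(γ−1) = 36.1 J/(mol·K).
ΔU = 1.08×36.1×(546−421) = 4880 J.

4880 J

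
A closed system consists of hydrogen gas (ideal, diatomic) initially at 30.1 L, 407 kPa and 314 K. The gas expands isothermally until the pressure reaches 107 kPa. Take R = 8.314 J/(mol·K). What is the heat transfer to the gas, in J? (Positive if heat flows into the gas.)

16400 J

n = P₁V₁/(RT₁) = 407×30.1/(8.314×314) = 4.69 mol.
Isothermal: T stays 314 K; PV = const ⇒ V₂ = 114 L, P₂ = 107 kPa.
ΔU = 0 (ideal gas, T constant).
W = nRT ln(V₂/V₁) = 4.69×8.314×314×ln(3.80) = 16400 J.
Q = ΔU + W = 16400 J.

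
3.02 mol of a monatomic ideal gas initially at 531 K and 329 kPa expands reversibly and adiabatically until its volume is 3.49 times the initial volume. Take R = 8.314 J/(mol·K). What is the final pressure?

41.0 kPa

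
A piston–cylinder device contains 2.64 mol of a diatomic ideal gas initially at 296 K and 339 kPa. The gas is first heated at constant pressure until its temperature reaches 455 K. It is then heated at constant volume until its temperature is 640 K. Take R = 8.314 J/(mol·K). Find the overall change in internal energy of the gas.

18900 J

V₁ = nRT₁/P₁ = 2.64×8.314×296/339 = 19.2 L.
Step 1 — Isobaric: P stays 339 kPa; V/T = const ⇒ T₂ = 455 K, V₂ = 29.5 L.
W = PΔV = 339×(29.5−19.2) kPa·L = 3490 J.
ΔU = nCvΔT = 2.64×20.8×(455−296) = 8720 J.
Q = ΔU + W = nCpΔT = 12200 J.
State after step 1: P = 339 kPa, V = 29.5 L, T = 455 K.
Step 2 — Isochoric: V stays 29.5 L; P/T = const ⇒ T₂ = 640 K, P₂ = 477 kPa.
W = 0 (no volume change).
ΔU = nCvΔT = 2.64×20.8×(640−455) = 10200 J.
Q = ΔU = 10200 J.
Net over both steps: W = 3490 J, Q = 22400 J, ΔU = 18900 J.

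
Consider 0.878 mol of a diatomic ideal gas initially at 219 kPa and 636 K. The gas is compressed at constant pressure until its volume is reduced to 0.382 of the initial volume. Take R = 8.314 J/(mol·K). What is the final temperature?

V₁ = nRT₁/P₁ = 0.878×8.314×636/219 = 21.2 L.
Isobaric: P stays 219 kPa; V/T = const ⇒ T₂ = 243 K, V₂ = 8.10 L.

243 K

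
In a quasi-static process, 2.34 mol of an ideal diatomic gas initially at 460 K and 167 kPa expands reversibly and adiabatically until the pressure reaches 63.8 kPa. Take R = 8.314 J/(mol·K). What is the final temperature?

349 K

V₁ = nRT₁/P₁ = 2.34×8.314×460/167 = 53.6 L.
Adiabatic: T₂/T₁ = (P₂/P₁)^((γ−1)/γ) ⇒ T₂ = 460×(0.382)^0.286 = 349 K; V₂ = 107 L.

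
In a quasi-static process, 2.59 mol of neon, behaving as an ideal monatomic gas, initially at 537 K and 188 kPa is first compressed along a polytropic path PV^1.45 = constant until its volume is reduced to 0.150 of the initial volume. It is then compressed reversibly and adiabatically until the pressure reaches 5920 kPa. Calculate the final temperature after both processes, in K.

1670 K

V₁ = nRT₁/P₁ = 2.59×8.314×537/188 = 61.5 L.
Step 1 — Polytropic n=1.45: T₂ = T₁(V₁/V₂)^(n−1) = 537×(6.67)^0.45 = 1260 K; P₂ = P₁(V₁/V₂)^n = 2940 kPa.
W = (P₁V₁−P₂V₂)/(n−1) = (188×61.5−2940×9.23)/0.45 = -34600 J.
ΔU = nCvΔT = 2.59×12.5×(1260−537) = 23400 J.
Q = ΔU + W = -11300 J.
State after step 1: P = 2940 kPa, V = 9.23 L, T = 1260 K.
Step 2 — Adiabatic: T₂/T₁ = (P₂/P₁)^((γ−1)/γ) ⇒ T₂ = 1260×(2.01)^0.400 = 1670 K; V₂ = 6.07 L.
ΔU = nCvΔT = 2.59×12.5×(1670−1260) = 13100 J.
Q = 0 for an adiabatic process, so W = −ΔU = -13100 J.
Net over both steps: W = -47800 J, Q = -11300 J, ΔU = 36500 J.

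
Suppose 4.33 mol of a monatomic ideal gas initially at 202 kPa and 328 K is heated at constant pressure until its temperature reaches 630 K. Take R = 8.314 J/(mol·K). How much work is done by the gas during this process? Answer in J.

10900 J

V₁ = nRT₁/P₁ = 4.33×8.314×328/202 = 58.5 L.
Isobaric: P stays 202 kPa; V/T = const ⇒ T₂ = 630 K, V₂ = 112 L.
W = PΔV = 202×(112−58.5) kPa·L = 10900 J.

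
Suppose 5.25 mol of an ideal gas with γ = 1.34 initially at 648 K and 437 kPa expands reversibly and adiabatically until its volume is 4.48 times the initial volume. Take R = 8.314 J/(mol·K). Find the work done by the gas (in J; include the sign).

V₁ = nRT₁/P₁ = 5.25×8.314×648/437 = 64.7 L.
Adiabatic: TV^(γ−1) = const ⇒ T₂ = 648×(0.223)^0.340 = 389 K; PV^γ = const ⇒ P₂ = 58.6 kPa.
ΔU = nCvΔT = 5.25×24.5×(389−648) = -33200 J.
Q = 0 for an adiabatic process, so W = −ΔU = 33200 J.

33200 J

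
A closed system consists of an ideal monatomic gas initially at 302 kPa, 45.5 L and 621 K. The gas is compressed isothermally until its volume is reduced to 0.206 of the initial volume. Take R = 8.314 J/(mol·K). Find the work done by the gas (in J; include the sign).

n = P₁V₁/(RT₁) = 302×45.5/(8.314×621) = 2.66 mol.
Isothermal: T stays 621 K; PV = const ⇒ V₂ = 9.37 L, P₂ = 1470 kPa.
W = nRT ln(V₂/V₁) = 2.66×8.314×621×ln(0.206) = -21700 J.

-21700 J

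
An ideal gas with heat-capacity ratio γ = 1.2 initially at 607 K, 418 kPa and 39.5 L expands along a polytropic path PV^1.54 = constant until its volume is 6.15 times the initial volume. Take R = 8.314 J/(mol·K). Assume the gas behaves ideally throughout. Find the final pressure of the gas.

Polytropic n=1.54: T₂ = T₁(V₁/V₂)^(n−1) = 607×(0.163)^0.54 = 228 K; P₂ = P₁(V₁/V₂)^n = 25.5 kPa.

25.5 kPa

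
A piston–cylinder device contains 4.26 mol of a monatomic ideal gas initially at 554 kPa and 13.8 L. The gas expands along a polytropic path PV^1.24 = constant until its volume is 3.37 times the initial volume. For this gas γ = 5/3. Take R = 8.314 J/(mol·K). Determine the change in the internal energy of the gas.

-2900 J

T₁ = P₁V₁/(nR) = 554×13.8/(4.26×8.314) = 216 K.
Polytropic n=1.24: T₂ = T₁(V₁/V₂)^(n−1) = 216×(0.297)^0.24 = 161 K; P₂ = P₁(V₁/V₂)^n = 123 kPa.
For an ideal gas ΔU = nCvΔT with Cv = (3/2)R = 12.5 J/(mol·K).
ΔU = 4.26×12.5×(161−216) = -2900 J.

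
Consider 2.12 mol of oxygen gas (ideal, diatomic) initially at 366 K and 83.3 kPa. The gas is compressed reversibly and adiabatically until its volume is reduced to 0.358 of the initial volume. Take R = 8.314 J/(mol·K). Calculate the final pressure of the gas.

351 kPa

V₁ = nRT₁/P₁ = 2.12×8.314×366/83.3 = 77.4 L.
Adiabatic: TV^(γ−1) = const ⇒ T₂ = 366×(2.79)^0.400 = 552 K; PV^γ = const ⇒ P₂ = 351 kPa.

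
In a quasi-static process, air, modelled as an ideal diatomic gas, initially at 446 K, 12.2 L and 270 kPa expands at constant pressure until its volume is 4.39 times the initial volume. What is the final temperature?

1960 K

Isobaric: P stays 270 kPa; V/T = const ⇒ T₂ = 1960 K, V₂ = 53.6 L.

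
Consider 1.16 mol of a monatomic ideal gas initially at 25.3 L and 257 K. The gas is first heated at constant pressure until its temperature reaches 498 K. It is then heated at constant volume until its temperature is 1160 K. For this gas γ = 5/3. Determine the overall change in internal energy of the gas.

13100 J

P₁ = nRT₁/V₁ = 1.16×8.314×257/25.3 = 98.0 kPa.
Step 1 — Isobaric: P stays 98.0 kPa; V/T = const ⇒ T₂ = 498 K, V₂ = 49.0 L.
W = PΔV = 98.0×(49.0−25.3) kPa·L = 2320 J.
ΔU = nCvΔT = 1.16×12.5×(498−257) = 3490 J.
Q = ΔU + W = nCpΔT = 5810 J.
State after step 1: P = 98.0 kPa, V = 49.0 L, T = 498 K.
Step 2 — Isochoric: V stays 49.0 L; P/T = const ⇒ T₂ = 1160 K, P₂ = 228 kPa.
W = 0 (no volume change).
ΔU = nCvΔT = 1.16×12.5×(1160−498) = 9580 J.
Q = ΔU = 9580 J.
Net over both steps: W = 2320 J, Q = 15400 J, ΔU = 13100 J.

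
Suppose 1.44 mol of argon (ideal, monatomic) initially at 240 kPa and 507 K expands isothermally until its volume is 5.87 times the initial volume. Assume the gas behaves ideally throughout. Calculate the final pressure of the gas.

V₁ = nRT₁/P₁ = 1.44×8.314×507/240 = 25.3 L.
Isothermal: T stays 507 K; PV = const ⇒ V₂ = 148 L, P₂ = 40.9 kPa.

40.9 kPa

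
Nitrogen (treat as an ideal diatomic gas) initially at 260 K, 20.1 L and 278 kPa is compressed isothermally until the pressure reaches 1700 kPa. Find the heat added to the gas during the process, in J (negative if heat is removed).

-10100 J

n = P₁V₁/(RT₁) = 278×20.1/(8.314×260) = 2.58 mol.
Isothermal: T stays 260 K; PV = const ⇒ V₂ = 3.29 L, P₂ = 1700 kPa.
ΔU = 0 (ideal gas, T constant).
W = nRT ln(V₂/V₁) = 2.58×8.314×260×ln(0.164) = -10100 J.
Q = ΔU + W = -10100 J.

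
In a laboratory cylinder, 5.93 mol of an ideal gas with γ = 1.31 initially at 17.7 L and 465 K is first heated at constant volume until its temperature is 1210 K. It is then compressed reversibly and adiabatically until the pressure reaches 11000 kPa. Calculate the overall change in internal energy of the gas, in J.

181000 J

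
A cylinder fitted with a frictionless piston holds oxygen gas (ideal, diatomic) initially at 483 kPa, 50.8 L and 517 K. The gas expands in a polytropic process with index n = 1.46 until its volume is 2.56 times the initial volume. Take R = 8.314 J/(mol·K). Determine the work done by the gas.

n = P₁V₁/(RT₁) = 483×50.8/(8.314×517) = 5.71 mol.
Polytropic n=1.46: T₂ = T₁(V₁/V₂)^(n−1) = 517×(0.391)^0.46 = 336 K; P₂ = P₁(V₁/V₂)^n = 122 kPa.
W = (P₁V₁−P₂V₂)/(n−1) = (483×50.8−122×130)/0.46 = 18700 J.

18700 J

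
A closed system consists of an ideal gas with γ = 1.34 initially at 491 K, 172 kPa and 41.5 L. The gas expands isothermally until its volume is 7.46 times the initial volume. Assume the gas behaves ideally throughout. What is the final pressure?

23.1 kPa

Isothermal: T stays 491 K; PV = const ⇒ V₂ = 310 L, P₂ = 23.1 kPa.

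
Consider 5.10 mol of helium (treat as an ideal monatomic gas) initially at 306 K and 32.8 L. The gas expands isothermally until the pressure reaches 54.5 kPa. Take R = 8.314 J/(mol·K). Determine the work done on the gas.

-25700 J

P₁ = nRT₁/V₁ = 5.10×8.314×306/32.8 = 396 kPa.
Isothermal: T stays 306 K; PV = const ⇒ V₂ = 238 L, P₂ = 54.5 kPa.
W = nRT ln(V₂/V₁) = 5.10×8.314×306×ln(7.26) = 25700 J.
Work done on the gas = −W_by = -25700 J.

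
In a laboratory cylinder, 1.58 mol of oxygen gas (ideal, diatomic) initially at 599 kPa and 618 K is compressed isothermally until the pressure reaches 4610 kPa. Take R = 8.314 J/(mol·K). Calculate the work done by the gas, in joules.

-16600 J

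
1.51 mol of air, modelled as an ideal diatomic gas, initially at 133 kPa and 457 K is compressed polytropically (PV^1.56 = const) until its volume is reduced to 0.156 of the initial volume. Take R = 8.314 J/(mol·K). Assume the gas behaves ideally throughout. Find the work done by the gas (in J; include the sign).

-18800 J

V₁ = nRT₁/P₁ = 1.51×8.314×457/133 = 43.1 L.
Polytropic n=1.56: T₂ = T₁(V₁/V₂)^(n−1) = 457×(6.41)^0.56 = 1290 K; P₂ = P₁(V₁/V₂)^n = 2410 kPa.
W = (P₁V₁−P₂V₂)/(n−1) = (133×43.1−2410×6.73)/0.56 = -18800 J.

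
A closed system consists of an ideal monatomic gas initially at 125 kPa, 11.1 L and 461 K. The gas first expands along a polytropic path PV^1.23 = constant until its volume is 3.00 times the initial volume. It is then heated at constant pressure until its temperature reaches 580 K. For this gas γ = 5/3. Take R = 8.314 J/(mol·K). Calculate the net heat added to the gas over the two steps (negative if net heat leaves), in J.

n = P₁V₁/(RT₁) = 125×11.1/(8.314×461) = 0.362 mol.
Step 1 — Polytropic n=1.23: T₂ = T₁(V₁/V₂)^(n−1) = 461×(0.333)^0.23 = 358 K; P₂ = P₁(V₁/V₂)^n = 32.4 kPa.
W = (P₁V₁−P₂V₂)/(n−1) = (125×11.1−32.4×33.3)/0.23 = 1350 J.
ΔU = nCvΔT = 0.362×12.5×(358−461) = -465 J.
Q = ΔU + W = 882 J.
State after step 1: P = 32.4 kPa, V = 33.3 L, T = 358 K.
Step 2 — Isobaric: P stays 32.4 kPa; V/T = const ⇒ T₂ = 580 K, V₂ = 53.9 L.
W = PΔV = 32.4×(53.9−33.3) kPa·L = 668 J.
ΔU = nCvΔT = 0.362×12.5×(580−358) = 1000 J.
Q = ΔU + W = nCpΔT = 1670 J.
Net over both steps: W = 2010 J, Q = 2550 J, ΔU = 537 J.

2550 J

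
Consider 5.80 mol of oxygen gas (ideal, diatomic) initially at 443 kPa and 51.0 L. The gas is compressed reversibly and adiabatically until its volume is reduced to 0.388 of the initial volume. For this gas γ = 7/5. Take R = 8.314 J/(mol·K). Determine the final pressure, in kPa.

1670 kPa

T₁ = P₁V₁/(nR) = 443×51.0/(5.80×8.314) = 469 K.
Adiabatic: TV^(γ−1) = const ⇒ T₂ = 469×(2.58)^0.400 = 684 K; PV^γ = const ⇒ P₂ = 1670 kPa.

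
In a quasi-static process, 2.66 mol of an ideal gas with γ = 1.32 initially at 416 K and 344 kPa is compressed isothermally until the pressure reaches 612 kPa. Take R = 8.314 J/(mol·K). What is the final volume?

V₁ = nRT₁/P₁ = 2.66×8.314×416/344 = 26.7 L.
Isothermal: T stays 416 K; PV = const ⇒ V₂ = 15.0 L, P₂ = 612 kPa.

15.0 L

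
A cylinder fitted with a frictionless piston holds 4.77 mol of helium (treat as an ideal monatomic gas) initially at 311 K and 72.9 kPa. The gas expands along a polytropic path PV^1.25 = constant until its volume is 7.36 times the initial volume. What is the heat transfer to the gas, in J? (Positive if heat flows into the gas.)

12100 J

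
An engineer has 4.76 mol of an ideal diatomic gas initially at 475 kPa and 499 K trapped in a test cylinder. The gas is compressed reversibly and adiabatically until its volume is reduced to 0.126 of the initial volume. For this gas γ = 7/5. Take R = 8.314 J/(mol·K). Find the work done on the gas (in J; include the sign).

V₁ = nRT₁/P₁ = 4.76×8.314×499/475 = 41.6 L.
Adiabatic: TV^(γ−1) = const ⇒ T₂ = 499×(7.94)^0.400 = 1140 K; PV^γ = const ⇒ P₂ = 8630 kPa.
ΔU = nCvΔT = 4.76×20.8×(1140−499) = 63700 J.
Q = 0 for an adiabatic process, so W = −ΔU = -63700 J.
Work done on the gas = −W_by = 63700 J.

63700 J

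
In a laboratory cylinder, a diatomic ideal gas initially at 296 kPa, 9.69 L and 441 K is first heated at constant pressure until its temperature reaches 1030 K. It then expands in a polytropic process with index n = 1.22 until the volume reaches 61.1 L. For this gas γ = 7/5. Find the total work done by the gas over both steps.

n = P₁V₁/(RT₁) = 296×9.69/(8.314×441) = 0.782 mol.
Step 1 — Isobaric: P stays 296 kPa; V/T = const ⇒ T₂ = 1030 K, V₂ = 22.6 L.
W = PΔV = 296×(22.6−9.69) kPa·L = 3830 J.
ΔU = nCvΔT = 0.782×20.8×(1030−441) = 9580 J.
Q = ΔU + W = nCpΔT = 13400 J.
State after step 1: P = 296 kPa, V = 22.6 L, T = 1030 K.
Step 2 — Polytropic n=1.22: T₂ = T₁(V₁/V₂)^(n−1) = 1030×(0.370)^0.22 = 828 K; P₂ = P₁(V₁/V₂)^n = 88.1 kPa.
W = (P₁V₁−P₂V₂)/(n−1) = (296×22.6−88.1×61.1)/0.22 = 5980 J.
ΔU = nCvΔT = 0.782×20.8×(828−1030) = -3290 J.
Q = ΔU + W = 2690 J.
Net over both steps: W = 9810 J, Q = 16100 J, ΔU = 6290 J.

9810 J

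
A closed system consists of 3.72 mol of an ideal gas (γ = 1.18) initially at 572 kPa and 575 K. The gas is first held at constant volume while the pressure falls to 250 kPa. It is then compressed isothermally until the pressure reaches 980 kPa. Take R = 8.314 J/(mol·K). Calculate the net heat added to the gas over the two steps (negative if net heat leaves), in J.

-66200 J

V₁ = nRT₁/P₁ = 3.72×8.314×575/572 = 31.1 L.
Step 1 — Isochoric: V stays 31.1 L; P/T = const ⇒ T₂ = 251 K, P₂ = 250 kPa.
W = 0 (no volume change).
ΔU = nCvΔT = 3.72×46.2×(251−575) = -55600 J.
Q = ΔU = -55600 J.
State after step 1: P = 250 kPa, V = 31.1 L, T = 251 K.
Step 2 — Isothermal: T stays 251 K; PV = const ⇒ V₂ = 7.93 L, P₂ = 980 kPa.
ΔU = 0 (ideal gas, T constant).
W = nRT ln(V₂/V₁) = 3.72×8.314×251×ln(0.255) = -10600 J.
Q = ΔU + W = -10600 J.
Net over both steps: W = -10600 J, Q = -66200 J, ΔU = -55600 J.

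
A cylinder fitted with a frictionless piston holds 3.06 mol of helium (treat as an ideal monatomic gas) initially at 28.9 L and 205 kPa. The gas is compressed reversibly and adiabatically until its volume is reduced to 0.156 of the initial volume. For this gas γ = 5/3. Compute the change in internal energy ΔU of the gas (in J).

21800 J

T₁ = P₁V₁/(nR) = 205×28.9/(3.06×8.314) = 233 K.
Adiabatic: TV^(γ−1) = const ⇒ T₂ = 233×(6.41)^0.667 = 804 K; PV^γ = const ⇒ P₂ = 4530 kPa.
For an ideal gas ΔU = nCvΔT with Cv = (3/2)R = 12.5 J/(mol·K).
ΔU = 3.06×12.5×(804−233) = 21800 J.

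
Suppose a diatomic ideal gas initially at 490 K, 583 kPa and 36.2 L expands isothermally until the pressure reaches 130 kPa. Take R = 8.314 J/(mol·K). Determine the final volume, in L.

Isothermal: T stays 490 K; PV = const ⇒ V₂ = 162 L, P₂ = 130 kPa.

162 L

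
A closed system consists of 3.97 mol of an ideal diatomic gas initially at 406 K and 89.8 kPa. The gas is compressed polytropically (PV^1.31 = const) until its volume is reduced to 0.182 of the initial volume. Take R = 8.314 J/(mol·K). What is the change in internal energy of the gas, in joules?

V₁ = nRT₁/P₁ = 3.97×8.314×406/89.8 = 149 L.
Polytropic n=1.31: T₂ = T₁(V₁/V₂)^(n−1) = 406×(5.49)^0.31 = 688 K; P₂ = P₁(V₁/V₂)^n = 837 kPa.
For an ideal gas ΔU = nCvΔT with Cv = (5/2)R = 20.8 J/(mol·K).
ΔU = 3.97×20.8×(688−406) = 23300 J.

23300 J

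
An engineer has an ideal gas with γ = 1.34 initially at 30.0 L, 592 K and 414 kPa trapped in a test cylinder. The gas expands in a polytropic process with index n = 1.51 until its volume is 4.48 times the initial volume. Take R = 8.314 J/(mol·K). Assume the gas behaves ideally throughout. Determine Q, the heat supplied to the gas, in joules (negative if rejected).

n = P₁V₁/(RT₁) = 414×30.0/(8.314×592) = 2.52 mol.
Polytropic n=1.51: T₂ = T₁(V₁/V₂)^(n−1) = 592×(0.223)^0.51 = 276 K; P₂ = P₁(V₁/V₂)^n = 43.0 kPa.
W = (P₁V₁−P₂V₂)/(n−1) = (414×30.0−43.0×134)/0.51 = 13000 J.
ΔU = nCvΔT = 2.52×24.5×(276−592) = -19500 J.
Q = ΔU + W = -6510 J.

-6510 J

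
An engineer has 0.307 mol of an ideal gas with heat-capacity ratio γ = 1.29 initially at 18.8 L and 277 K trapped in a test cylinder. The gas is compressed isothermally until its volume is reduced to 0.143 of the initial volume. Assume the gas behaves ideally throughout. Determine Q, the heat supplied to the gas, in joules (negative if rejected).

-1380 J

P₁ = nRT₁/V₁ = 0.307×8.314×277/18.8 = 37.6 kPa.
Isothermal: T stays 277 K; PV = const ⇒ V₂ = 2.69 L, P₂ = 263 kPa.
ΔU = 0 (ideal gas, T constant).
W = nRT ln(V₂/V₁) = 0.307×8.314×277×ln(0.143) = -1380 J.
Q = ΔU + W = -1380 J.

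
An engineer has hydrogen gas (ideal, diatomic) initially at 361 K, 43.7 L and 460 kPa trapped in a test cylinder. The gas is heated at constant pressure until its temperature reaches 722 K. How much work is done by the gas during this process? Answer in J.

20100 J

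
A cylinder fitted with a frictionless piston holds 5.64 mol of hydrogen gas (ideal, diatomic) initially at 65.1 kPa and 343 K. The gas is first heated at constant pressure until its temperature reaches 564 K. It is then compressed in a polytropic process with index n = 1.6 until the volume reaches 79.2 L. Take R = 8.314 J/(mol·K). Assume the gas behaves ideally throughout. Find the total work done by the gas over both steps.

-63100 J

V₁ = nRT₁/P₁ = 5.64×8.314×343/65.1 = 247 L.
Step 1 — Isobaric: P stays 65.1 kPa; V/T = const ⇒ T₂ = 564 K, V₂ = 406 L.
W = PΔV = 65.1×(406−247) kPa·L = 10400 J.
ΔU = nCvΔT = 5.64×20.8×(564−343) = 25900 J.
Q = ΔU + W = nCpΔT = 36300 J.
State after step 1: P = 65.1 kPa, V = 406 L, T = 564 K.
Step 2 — Polytropic n=1.6: T₂ = T₁(V₁/V₂)^(n−1) = 564×(5.13)^0.60 = 1500 K; P₂ = P₁(V₁/V₂)^n = 891 kPa.
W = (P₁V₁−P₂V₂)/(n−1) = (65.1×406−891×79.2)/0.60 = -73500 J.
ΔU = nCvΔT = 5.64×20.8×(1500−564) = 110000 J.
Q = ΔU + W = 36700 J.
Net over both steps: W = -63100 J, Q = 73000 J, ΔU = 136000 J.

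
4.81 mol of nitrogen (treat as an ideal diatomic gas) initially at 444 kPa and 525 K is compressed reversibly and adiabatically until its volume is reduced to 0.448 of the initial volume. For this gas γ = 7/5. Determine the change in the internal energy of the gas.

19900 J

V₁ = nRT₁/P₁ = 4.81×8.314×525/444 = 47.3 L.
Adiabatic: TV^(γ−1) = const ⇒ T₂ = 525×(2.23)^0.400 = 724 K; PV^γ = const ⇒ P₂ = 1370 kPa.
For an ideal gas ΔU = nCvΔT with Cv = (5/2)R = 20.8 J/(mol·K).
ΔU = 4.81×20.8×(724−525) = 19900 J.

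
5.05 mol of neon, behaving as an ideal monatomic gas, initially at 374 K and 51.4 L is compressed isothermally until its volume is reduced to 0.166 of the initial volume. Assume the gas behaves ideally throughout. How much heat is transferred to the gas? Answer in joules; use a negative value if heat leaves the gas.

-28200 J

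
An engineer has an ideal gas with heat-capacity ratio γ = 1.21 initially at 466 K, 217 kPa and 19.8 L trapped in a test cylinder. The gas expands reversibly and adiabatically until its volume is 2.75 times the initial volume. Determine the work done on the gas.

-3920 J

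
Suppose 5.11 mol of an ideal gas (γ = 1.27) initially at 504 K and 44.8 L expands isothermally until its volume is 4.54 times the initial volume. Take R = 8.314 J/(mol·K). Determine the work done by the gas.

32400 J

P₁ = nRT₁/V₁ = 5.11×8.314×504/44.8 = 478 kPa.
Isothermal: T stays 504 K; PV = const ⇒ V₂ = 203 L, P₂ = 105 kPa.
W = nRT ln(V₂/V₁) = 5.11×8.314×504×ln(4.54) = 32400 J.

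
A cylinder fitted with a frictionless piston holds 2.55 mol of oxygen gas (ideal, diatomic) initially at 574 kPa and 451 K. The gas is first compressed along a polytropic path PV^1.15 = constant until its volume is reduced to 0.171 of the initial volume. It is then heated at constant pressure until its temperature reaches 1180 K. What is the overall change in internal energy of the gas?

V₁ = nRT₁/P₁ = 2.55×8.314×451/574 = 16.7 L.
Step 1 — Polytropic n=1.15: T₂ = T₁(V₁/V₂)^(n−1) = 451×(5.85)^0.15 = 588 K; P₂ = P₁(V₁/V₂)^n = 4370 kPa.
W = (P₁V₁−P₂V₂)/(n−1) = (574×16.7−4370×2.85)/0.15 = -19300 J.
ΔU = nCvΔT = 2.55×20.8×(588−451) = 7250 J.
Q = ΔU + W = -12100 J.
State after step 1: P = 4370 kPa, V = 2.85 L, T = 588 K.
Step 2 — Isobaric: P stays 4370 kPa; V/T = const ⇒ T₂ = 1180 K, V₂ = 5.72 L.
W = PΔV = 4370×(5.72−2.85) kPa·L = 12600 J.
ΔU = nCvΔT = 2.55×20.8×(1180−588) = 31400 J.
Q = ΔU + W = nCpΔT = 43900 J.
Net over both steps: W = -6780 J, Q = 31900 J, ΔU = 38600 J.

38600 J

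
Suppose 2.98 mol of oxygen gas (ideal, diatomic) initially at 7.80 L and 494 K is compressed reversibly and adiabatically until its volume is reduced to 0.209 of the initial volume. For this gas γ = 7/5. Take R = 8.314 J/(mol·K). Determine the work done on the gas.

26600 J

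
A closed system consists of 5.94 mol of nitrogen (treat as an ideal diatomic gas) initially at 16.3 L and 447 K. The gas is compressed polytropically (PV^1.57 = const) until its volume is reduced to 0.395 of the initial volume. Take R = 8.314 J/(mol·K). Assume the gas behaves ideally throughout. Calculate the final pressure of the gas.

P₁ = nRT₁/V₁ = 5.94×8.314×447/16.3 = 1350 kPa.
Polytropic n=1.57: T₂ = T₁(V₁/V₂)^(n−1) = 447×(2.53)^0.57 = 759 K; P₂ = P₁(V₁/V₂)^n = 5820 kPa.

5820 kPa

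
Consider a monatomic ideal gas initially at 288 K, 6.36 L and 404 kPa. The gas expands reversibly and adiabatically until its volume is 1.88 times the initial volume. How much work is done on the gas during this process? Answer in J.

n = P₁V₁/(RT₁) = 404×6.36/(8.314×288) = 1.07 mol.
Adiabatic: TV^(γ−1) = const ⇒ T₂ = 288×(0.532)^0.667 = 189 K; PV^γ = const ⇒ P₂ = 141 kPa.
ΔU = nCvΔT = 1.07×12.5×(189−288) = -1320 J.
Q = 0 for an adiabatic process, so W = −ΔU = 1320 J.
Work done on the gas = −W_by = -1320 J.

-1320 J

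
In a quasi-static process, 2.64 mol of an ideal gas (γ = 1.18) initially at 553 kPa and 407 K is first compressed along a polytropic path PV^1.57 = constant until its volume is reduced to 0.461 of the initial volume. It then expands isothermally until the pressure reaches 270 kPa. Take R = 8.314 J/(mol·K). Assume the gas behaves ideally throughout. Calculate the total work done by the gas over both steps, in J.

18100 J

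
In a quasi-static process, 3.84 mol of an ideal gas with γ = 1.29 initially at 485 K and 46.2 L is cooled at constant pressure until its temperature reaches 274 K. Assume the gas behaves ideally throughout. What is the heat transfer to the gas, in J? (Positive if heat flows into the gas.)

-30000 J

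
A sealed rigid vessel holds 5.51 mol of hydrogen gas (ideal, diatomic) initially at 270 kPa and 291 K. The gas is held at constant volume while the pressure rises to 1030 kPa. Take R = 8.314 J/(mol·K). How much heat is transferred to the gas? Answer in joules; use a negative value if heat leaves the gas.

V₁ = nRT₁/P₁ = 5.51×8.314×291/270 = 49.4 L.
Isochoric: V stays 49.4 L; P/T = const ⇒ T₂ = 1110 K, P₂ = 1030 kPa.
W = 0 (no volume change).
ΔU = nCvΔT = 5.51×20.8×(1110−291) = 93800 J.
Q = ΔU = 93800 J.

93800 J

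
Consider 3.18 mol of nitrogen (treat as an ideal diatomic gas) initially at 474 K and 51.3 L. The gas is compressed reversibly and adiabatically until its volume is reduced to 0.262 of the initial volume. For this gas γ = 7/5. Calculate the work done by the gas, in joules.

P₁ = nRT₁/V₁ = 3.18×8.314×474/51.3 = 244 kPa.
Adiabatic: TV^(γ−1) = const ⇒ T₂ = 474×(3.82)^0.400 = 810 K; PV^γ = const ⇒ P₂ = 1590 kPa.
ΔU = nCvΔT = 3.18×20.8×(810−474) = 22200 J.
Q = 0 for an adiabatic process, so W = −ΔU = -22200 J.

-22200 J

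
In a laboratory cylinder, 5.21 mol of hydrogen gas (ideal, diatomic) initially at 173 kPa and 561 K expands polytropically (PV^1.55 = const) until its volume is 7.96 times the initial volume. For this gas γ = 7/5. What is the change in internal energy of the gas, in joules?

-41300 J

V₁ = nRT₁/P₁ = 5.21×8.314×561/173 = 140 L.
Polytropic n=1.55: T₂ = T₁(V₁/V₂)^(n−1) = 561×(0.126)^0.55 = 179 K; P₂ = P₁(V₁/V₂)^n = 6.94 kPa.
For an ideal gas ΔU = nCvΔT with Cv = (5/2)R = 20.8 J/(mol·K).
ΔU = 5.21×20.8×(179−561) = -41300 J.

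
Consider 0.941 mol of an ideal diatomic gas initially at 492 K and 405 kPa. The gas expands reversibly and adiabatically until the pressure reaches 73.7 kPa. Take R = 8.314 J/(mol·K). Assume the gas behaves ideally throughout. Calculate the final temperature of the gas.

302 K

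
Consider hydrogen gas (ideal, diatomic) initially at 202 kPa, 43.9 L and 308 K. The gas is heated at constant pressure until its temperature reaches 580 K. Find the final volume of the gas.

Isobaric: P stays 202 kPa; V/T = const ⇒ T₂ = 580 K, V₂ = 82.7 L.

82.7 L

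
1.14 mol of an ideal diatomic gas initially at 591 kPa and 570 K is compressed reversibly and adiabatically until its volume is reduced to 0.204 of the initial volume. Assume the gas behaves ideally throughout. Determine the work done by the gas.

-12000 J

V₁ = nRT₁/P₁ = 1.14×8.314×570/591 = 9.14 L.
Adiabatic: TV^(γ−1) = const ⇒ T₂ = 570×(4.90)^0.400 = 1080 K; PV^γ = const ⇒ P₂ = 5470 kPa.
ΔU = nCvΔT = 1.14×20.8×(1080−570) = 12000 J.
Q = 0 for an adiabatic process, so W = −ΔU = -12000 J.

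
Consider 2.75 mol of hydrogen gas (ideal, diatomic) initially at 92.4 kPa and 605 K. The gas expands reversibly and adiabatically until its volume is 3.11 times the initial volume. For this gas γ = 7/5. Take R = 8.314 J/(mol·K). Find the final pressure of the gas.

V₁ = nRT₁/P₁ = 2.75×8.314×605/92.4 = 150 L.
Adiabatic: TV^(γ−1) = const ⇒ T₂ = 605×(0.322)^0.400 = 384 K; PV^γ = const ⇒ P₂ = 18.9 kPa.

18.9 kPa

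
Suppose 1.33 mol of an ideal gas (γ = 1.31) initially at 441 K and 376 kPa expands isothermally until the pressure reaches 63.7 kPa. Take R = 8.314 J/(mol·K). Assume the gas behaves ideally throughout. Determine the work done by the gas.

V₁ = nRT₁/P₁ = 1.33×8.314×441/376 = 13.0 L.
Isothermal: T stays 441 K; PV = const ⇒ V₂ = 76.6 L, P₂ = 63.7 kPa.
W = nRT ln(V₂/V₁) = 1.33×8.314×441×ln(5.90) = 8660 J.

8660 J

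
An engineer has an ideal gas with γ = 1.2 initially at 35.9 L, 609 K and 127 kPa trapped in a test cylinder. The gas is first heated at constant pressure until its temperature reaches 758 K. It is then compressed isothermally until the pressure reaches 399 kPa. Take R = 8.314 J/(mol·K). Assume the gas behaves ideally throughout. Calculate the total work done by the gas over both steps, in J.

-5380 J

n = P₁V₁/(RT₁) = 127×35.9/(8.314×609) = 0.900 mol.
Step 1 — Isobaric: P stays 127 kPa; V/T = const ⇒ T₂ = 758 K, V₂ = 44.7 L.
W = PΔV = 127×(44.7−35.9) kPa·L = 1120 J.
ΔU = nCvΔT = 0.900×41.6×(758−609) = 5580 J.
Q = ΔU + W = nCpΔT = 6690 J.
State after step 1: P = 127 kPa, V = 44.7 L, T = 758 K.
Step 2 — Isothermal: T stays 758 K; PV = const ⇒ V₂ = 14.2 L, P₂ = 399 kPa.
ΔU = 0 (ideal gas, T constant).
W = nRT ln(V₂/V₁) = 0.900×8.314×758×ln(0.318) = -6500 J.
Q = ΔU + W = -6500 J.
Net over both steps: W = -5380 J, Q = 197 J, ΔU = 5580 J.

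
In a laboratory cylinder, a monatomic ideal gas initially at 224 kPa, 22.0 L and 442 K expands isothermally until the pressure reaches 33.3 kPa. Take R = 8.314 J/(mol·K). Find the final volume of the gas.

148 L

Isothermal: T stays 442 K; PV = const ⇒ V₂ = 148 L, P₂ = 33.3 kPa.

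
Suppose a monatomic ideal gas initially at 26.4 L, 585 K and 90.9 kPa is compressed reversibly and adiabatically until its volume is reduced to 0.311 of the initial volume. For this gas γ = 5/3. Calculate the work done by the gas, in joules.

-4240 J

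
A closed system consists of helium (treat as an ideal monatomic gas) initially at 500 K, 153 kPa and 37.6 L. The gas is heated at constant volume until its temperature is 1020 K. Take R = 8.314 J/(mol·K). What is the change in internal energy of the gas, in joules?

8970 J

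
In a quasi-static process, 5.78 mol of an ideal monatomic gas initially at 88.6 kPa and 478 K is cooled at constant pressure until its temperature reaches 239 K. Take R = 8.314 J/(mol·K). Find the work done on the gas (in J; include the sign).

11500 J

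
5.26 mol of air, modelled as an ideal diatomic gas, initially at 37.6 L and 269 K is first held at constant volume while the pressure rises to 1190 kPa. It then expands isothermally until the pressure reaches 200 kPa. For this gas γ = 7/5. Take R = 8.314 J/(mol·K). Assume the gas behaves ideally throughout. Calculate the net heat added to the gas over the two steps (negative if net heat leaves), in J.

162000 J

P₁ = nRT₁/V₁ = 5.26×8.314×269/37.6 = 313 kPa.
Step 1 — Isochoric: V stays 37.6 L; P/T = const ⇒ T₂ = 1020 K, P₂ = 1190 kPa.
W = 0 (no volume change).
ΔU = nCvΔT = 5.26×20.8×(1020−269) = 82500 J.
Q = ΔU = 82500 J.
State after step 1: P = 1190 kPa, V = 37.6 L, T = 1020 K.
Step 2 — Isothermal: T stays 1020 K; PV = const ⇒ V₂ = 224 L, P₂ = 200 kPa.
ΔU = 0 (ideal gas, T constant).
W = nRT ln(V₂/V₁) = 5.26×8.314×1020×ln(5.95) = 79800 J.
Q = ΔU + W = 79800 J.
Net over both steps: W = 79800 J, Q = 162000 J, ΔU = 82500 J.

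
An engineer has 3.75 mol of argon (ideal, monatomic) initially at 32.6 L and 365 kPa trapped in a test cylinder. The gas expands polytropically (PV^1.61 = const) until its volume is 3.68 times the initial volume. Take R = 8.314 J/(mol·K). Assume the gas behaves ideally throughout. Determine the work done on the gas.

T₁ = P₁V₁/(nR) = 365×32.6/(3.75×8.314) = 382 K.
Polytropic n=1.61: T₂ = T₁(V₁/V₂)^(n−1) = 382×(0.272)^0.61 = 172 K; P₂ = P₁(V₁/V₂)^n = 44.8 kPa.
W = (P₁V₁−P₂V₂)/(n−1) = (365×32.6−44.8×120)/0.61 = 10700 J.
Work done on the gas = −W_by = -10700 J.

-10700 J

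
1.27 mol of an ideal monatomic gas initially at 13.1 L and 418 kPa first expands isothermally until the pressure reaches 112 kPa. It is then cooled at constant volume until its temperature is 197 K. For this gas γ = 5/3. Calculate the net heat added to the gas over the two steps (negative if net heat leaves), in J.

T₁ = P₁V₁/(nR) = 418×13.1/(1.27×8.314) = 519 K.
Step 1 — Isothermal: T stays 519 K; PV = const ⇒ V₂ = 48.9 L, P₂ = 112 kPa.
ΔU = 0 (ideal gas, T constant).
W = nRT ln(V₂/V₁) = 1.27×8.314×519×ln(3.73) = 7210 J.
Q = ΔU + W = 7210 J.
State after step 1: P = 112 kPa, V = 48.9 L, T = 519 K.
Step 2 — Isochoric: V stays 48.9 L; P/T = const ⇒ T₂ = 197 K, P₂ = 42.5 kPa.
W = 0 (no volume change).
ΔU = nCvΔT = 1.27×12.5×(197−519) = -5090 J.
Q = ΔU = -5090 J.
Net over both steps: W = 7210 J, Q = 2120 J, ΔU = -5090 J.

2120 J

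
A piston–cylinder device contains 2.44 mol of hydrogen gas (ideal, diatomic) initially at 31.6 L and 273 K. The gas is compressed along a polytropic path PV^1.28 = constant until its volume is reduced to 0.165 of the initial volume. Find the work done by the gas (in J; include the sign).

P₁ = nRT₁/V₁ = 2.44×8.314×273/31.6 = 175 kPa.
Polytropic n=1.28: T₂ = T₁(V₁/V₂)^(n−1) = 273×(6.06)^0.28 = 452 K; P₂ = P₁(V₁/V₂)^n = 1760 kPa.
W = (P₁V₁−P₂V₂)/(n−1) = (175×31.6−1760×5.21)/0.28 = -13000 J.

-13000 J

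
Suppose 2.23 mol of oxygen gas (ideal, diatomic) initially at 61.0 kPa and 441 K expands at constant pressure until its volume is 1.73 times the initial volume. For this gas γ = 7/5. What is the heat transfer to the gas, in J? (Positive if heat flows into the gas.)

20900 J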